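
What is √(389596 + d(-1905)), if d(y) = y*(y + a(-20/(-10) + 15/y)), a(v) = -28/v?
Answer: √258941779129/253 ≈ 2011.3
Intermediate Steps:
d(y) = y*(y - 28/(2 + 15/y)) (d(y) = y*(y - 28/(-20/(-10) + 15/y)) = y*(y - 28/(-20*(-⅒) + 15/y)) = y*(y - 28/(2 + 15/y)))
√(389596 + d(-1905)) = √(389596 + (-1905)²*(-13 + 2*(-1905))/(15 + 2*(-1905))) = √(389596 + 3629025*(-13 - 3810)/(15 - 3810)) = √(389596 + 3629025*(-3823)/(-3795)) = √(389596 + 3629025*(-1/3795)*(-3823)) = √(389596 + 924917505/253) = √(1023485293/253) = √258941779129/253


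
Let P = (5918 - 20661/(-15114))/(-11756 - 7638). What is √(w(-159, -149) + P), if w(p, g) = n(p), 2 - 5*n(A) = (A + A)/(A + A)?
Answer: I*√6277902928785345/244267430 ≈ 0.32437*I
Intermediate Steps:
n(A) = ⅕ (n(A) = ⅖ - (A + A)/(5*(A + A)) = ⅖ - 2*A/(5*(2*A)) = ⅖ - 2*A*1/(2*A)/5 = ⅖ - ⅕*1 = ⅖ - ⅕ = ⅕)
P = -29821771/97706972 (P = (5918 - 20661*(-1/15114))/(-19394) = (5918 + 6887/5038)*(-1/19394) = (29821771/5038)*(-1/19394) = -29821771/97706972 ≈ -0.30522)
w(p, g) = ⅕
√(w(-159, -149) + P) = √(⅕ - 29821771/97706972) = √(-51401883/488534860) = I*√6277902928785345/244267430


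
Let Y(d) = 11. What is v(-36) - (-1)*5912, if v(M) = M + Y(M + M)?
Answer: 5887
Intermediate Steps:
v(M) = 11 + M (v(M) = M + 11 = 11 + M)
v(-36) - (-1)*5912 = (11 - 36) - (-1)*5912 = -25 - 1*(-5912) = -25 + 5912 = 5887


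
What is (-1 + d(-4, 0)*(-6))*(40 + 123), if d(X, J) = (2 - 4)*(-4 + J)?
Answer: -7987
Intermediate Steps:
d(X, J) = 8 - 2*J (d(X, J) = -2*(-4 + J) = 8 - 2*J)
(-1 + d(-4, 0)*(-6))*(40 + 123) = (-1 + (8 - 2*0)*(-6))*(40 + 123) = (-1 + (8 + 0)*(-6))*163 = (-1 + 8*(-6))*163 = (-1 - 48)*163 = -49*163 = -7987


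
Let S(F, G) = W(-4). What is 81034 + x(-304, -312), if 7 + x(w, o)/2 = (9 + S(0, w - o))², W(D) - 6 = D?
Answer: 81262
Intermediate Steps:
W(D) = 6 + D
S(F, G) = 2 (S(F, G) = 6 - 4 = 2)
x(w, o) = 228 (x(w, o) = -14 + 2*(9 + 2)² = -14 + 2*11² = -14 + 2*121 = -14 + 242 = 228)
81034 + x(-304, -312) = 81034 + 228 = 81262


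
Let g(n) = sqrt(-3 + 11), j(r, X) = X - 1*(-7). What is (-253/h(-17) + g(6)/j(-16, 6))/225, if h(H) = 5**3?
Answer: -253/28125 + 2*sqrt(2)/2925 ≈ -0.0080286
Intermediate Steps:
h(H) = 125
j(r, X) = 7 + X (j(r, X) = X + 7 = 7 + X)
g(n) = 2*sqrt(2) (g(n) = sqrt(8) = 2*sqrt(2))
(-253/h(-17) + g(6)/j(-16, 6))/225 = (-253/125 + (2*sqrt(2))/(7 + 6))/225 = (-253*1/125 + (2*sqrt(2))/13)*(1/225) = (-253/125 + (2*sqrt(2))*(1/13))*(1/225) = (-253/125 + 2*sqrt(2)/13)*(1/225) = -253/28125 + 2*sqrt(2)/2925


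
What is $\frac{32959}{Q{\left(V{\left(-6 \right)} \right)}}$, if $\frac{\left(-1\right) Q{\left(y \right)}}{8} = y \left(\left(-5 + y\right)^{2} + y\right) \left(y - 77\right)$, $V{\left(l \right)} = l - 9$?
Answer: $- \frac{1433}{184800} \approx -0.0077543$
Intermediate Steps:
$V{\left(l \right)} = -9 + l$ ($V{\left(l \right)} = l - 9 = -9 + l$)
$Q{\left(y \right)} = - 8 y \left(-77 + y\right) \left(y + \left(-5 + y\right)^{2}\right)$ ($Q{\left(y \right)} = - 8 y \left(\left(-5 + y\right)^{2} + y\right) \left(y - 77\right) = - 8 y \left(y + \left(-5 + y\right)^{2}\right) \left(-77 + y\right) = - 8 y \left(-77 + y\right) \left(y + \left(-5 + y\right)^{2}\right)$)
$\frac{32959}{Q{\left(V{\left(-6 \right)} \right)}} = \frac{32959}{8 \left(-9 - 6\right) \left(1925 - \left(-9 - 6\right)^{3} - 718 \left(-9 - 6\right) + 86 \left(-9 - 6\right)^{2}\right)} = \frac{32959}{8 \left(-15\right) \left(1925 - \left(-15\right)^{3} - -10770 + 86 \left(-15\right)^{2}\right)} = \frac{32959}{8 \left(-15\right) \left(1925 - -3375 + 10770 + 86 \cdot 225\right)} = \frac{32959}{8 \left(-15\right) \left(1925 + 3375 + 10770 + 19350\right)} = \frac{32959}{8 \left(-15\right) 35420} = \frac{32959}{-4250400} = 32959 \left(- \frac{1}{4250400}\right) = - \frac{1433}{184800}$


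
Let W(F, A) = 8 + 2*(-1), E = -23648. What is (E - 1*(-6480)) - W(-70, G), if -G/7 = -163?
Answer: -17174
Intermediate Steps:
G = 1141 (G = -7*(-163) = 1141)
W(F, A) = 6 (W(F, A) = 8 - 2 = 6)
(E - 1*(-6480)) - W(-70, G) = (-23648 - 1*(-6480)) - 1*6 = (-23648 + 6480) - 6 = -17168 - 6 = -17174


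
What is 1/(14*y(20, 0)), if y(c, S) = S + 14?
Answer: 1/196 ≈ 0.0051020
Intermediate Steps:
y(c, S) = 14 + S
1/(14*y(20, 0)) = 1/(14*(14 + 0)) = 1/(14*14) = 1/196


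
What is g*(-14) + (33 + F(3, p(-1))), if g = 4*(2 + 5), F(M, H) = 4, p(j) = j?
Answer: -355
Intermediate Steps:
g = 28 (g = 4*7 = 28)
g*(-14) + (33 + F(3, p(-1))) = 28*(-14) + (33 + 4) = -392 + 37 = -355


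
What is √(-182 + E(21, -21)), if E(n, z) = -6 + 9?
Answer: I*√179 ≈ 13.379*I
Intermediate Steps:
E(n, z) = 3
√(-182 + E(21, -21)) = √(-182 + 3) = √(-179) = I*√179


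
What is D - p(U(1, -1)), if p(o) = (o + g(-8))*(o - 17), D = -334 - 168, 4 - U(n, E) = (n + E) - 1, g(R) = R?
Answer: -538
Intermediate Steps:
U(n, E) = 5 - E - n (U(n, E) = 4 - ((n + E) - 1) = 4 - ((E + n) - 1) = 4 - (-1 + E + n) = 4 + (1 - E - n) = 5 - E - n)
D = -502
p(o) = (-17 + o)*(-8 + o) (p(o) = (o - 8)*(o - 17) = (-8 + o)*(-17 + o) = (-17 + o)*(-8 + o))
D - p(U(1, -1)) = -502 - (136 + (5 - 1*(-1) - 1*1)**2 - 25*(5 - 1*(-1) - 1*1)) = -502 - (136 + (5 + 1 - 1)**2 - 25*(5 + 1 - 1)) = -502 - (136 + 5**2 - 25*5) = -502 - (136 + 25 - 125) = -502 - 1*36 = -502 - 36 = -538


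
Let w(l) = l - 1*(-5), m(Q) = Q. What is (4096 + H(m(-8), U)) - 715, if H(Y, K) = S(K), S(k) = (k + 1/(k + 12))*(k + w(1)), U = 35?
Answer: 226393/47 ≈ 4816.9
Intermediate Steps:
w(l) = 5 + l (w(l) = l + 5 = 5 + l)
S(k) = (6 + k)*(k + 1/(12 + k)) (S(k) = (k + 1/(k + 12))*(k + (5 + 1)) = (k + 1/(12 + k))*(k + 6) = (k + 1/(12 + k))*(6 + k) = (6 + k)*(k + 1/(12 + k)))
H(Y, K) = (6 + K³ + 18*K² + 73*K)/(12 + K)
(4096 + H(m(-8), U)) - 715 = (4096 + (6 + 35³ + 18*35² + 73*35)/(12 + 35)) - 715 = (4096 + (6 + 42875 + 18*1225 + 2555)/47) - 715 = (4096 + (6 + 42875 + 22050 + 2555)/47) - 715 = (4096 + (1/47)*67486) - 715 = (4096 + 67486/47) - 715 = 259998/47 - 715 = 226393/47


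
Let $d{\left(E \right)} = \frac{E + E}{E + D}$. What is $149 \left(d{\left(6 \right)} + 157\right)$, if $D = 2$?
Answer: $\frac{47233}{2} \approx 23617.0$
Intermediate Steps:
$d{\left(E \right)} = \frac{2 E}{2 + E}$ ($d{\left(E \right)} = \frac{E + E}{E + 2} = \frac{2 E}{2 + E}$)
$149 \left(d{\left(6 \right)} + 157\right) = 149 \left(2 \cdot 6 \frac{1}{2 + 6} + 157\right) = 149 \left(2 \cdot 6 \cdot \frac{1}{8} + 157\right) = 149 \left(\frac{3}{2} + 157\right) = 149 \cdot \frac{317}{2} = \frac{47233}{2}$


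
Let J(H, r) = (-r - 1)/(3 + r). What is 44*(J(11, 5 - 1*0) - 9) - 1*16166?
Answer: -16595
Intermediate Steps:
J(H, r) = (-1 - r)/(3 + r)
44*(J(11, 5 - 1*0) - 9) - 1*16166 = 44*((-1 - (5 - 1*0))/(3 + (5 - 1*0)) - 9) - 1*16166 = 44*((-1 - (5 + 0))/(3 + (5 + 0)) - 9) - 16166 = 44*((-1 - 1*5)/(3 + 5) - 9) - 16166 = 44*((-1 - 5)/8 - 9) - 16166 = 44*((⅛)*(-6) - 9) - 16166 = 44*(-¾ - 9) - 16166 = 44*(-39/4) - 16166 = -429 - 16166 = -16595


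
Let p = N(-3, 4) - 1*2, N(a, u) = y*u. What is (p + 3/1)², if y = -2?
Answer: 49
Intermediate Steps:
N(a, u) = -2*u
p = -10 (p = -2*4 - 1*2 = -8 - 2 = -10)
(p + 3/1)² = (-10 + 3/1)² = (-10 + 3*1)² = (-10 + 3)² = (-7)² = 49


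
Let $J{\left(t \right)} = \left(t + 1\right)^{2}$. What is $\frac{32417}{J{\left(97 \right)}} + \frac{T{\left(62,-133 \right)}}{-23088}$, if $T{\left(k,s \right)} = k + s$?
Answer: $\frac{26754485}{7919184} \approx 3.3784$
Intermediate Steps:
$J{\left(t \right)} = \left(1 + t\right)^{2}$
$\frac{32417}{J{\left(97 \right)}} + \frac{T{\left(62,-133 \right)}}{-23088} = \frac{32417}{\left(1 + 97\right)^{2}} + \frac{62 - 133}{-23088} = \frac{32417}{98^{2}} - - \frac{71}{23088} = \frac{32417}{9604} + \frac{71}{23088} = 32417 \cdot \frac{1}{9604} + \frac{71}{23088} = \frac{4631}{1372} + \frac{71}{23088} = \frac{26754485}{7919184}$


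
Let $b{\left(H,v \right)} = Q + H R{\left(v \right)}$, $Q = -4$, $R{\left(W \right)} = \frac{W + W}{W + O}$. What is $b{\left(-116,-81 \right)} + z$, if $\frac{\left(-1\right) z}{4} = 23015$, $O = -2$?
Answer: $- \frac{7660104}{83} \approx -92290.0$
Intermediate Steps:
$R{\left(W \right)} = \frac{2 W}{-2 + W}$ ($R{\left(W \right)} = \frac{W + W}{W - 2} = \frac{2 W}{-2 + W}$)
$b{\left(H,v \right)} = -4 + \frac{2 H v}{-2 + v}$ ($b{\left(H,v \right)} = -4 + H \frac{2 v}{-2 + v} = -4 + \frac{2 H v}{-2 + v}$)
$z = -92060$ ($z = \left(-4\right) 23015 = -92060$)
$b{\left(-116,-81 \right)} + z = \frac{2 \left(4 - -162 - -9396\right)}{-2 - 81} - 92060 = \frac{2 \left(4 + 162 + 9396\right)}{-83} - 92060 = 2 \left(- \frac{1}{83}\right) 9562 - 92060 = - \frac{19124}{83} - 92060 = - \frac{7660104}{83}$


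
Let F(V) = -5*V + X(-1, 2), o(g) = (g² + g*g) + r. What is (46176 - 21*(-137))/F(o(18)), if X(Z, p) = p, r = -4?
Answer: -49053/3218 ≈ -15.243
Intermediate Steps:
o(g) = -4 + 2*g² (o(g) = (g² + g*g) - 4 = (g² + g²) - 4 = 2*g² - 4 = -4 + 2*g²)
F(V) = 2 - 5*V (F(V) = -5*V + 2 = 2 - 5*V)
(46176 - 21*(-137))/F(o(18)) = (46176 - 21*(-137))/(2 - 5*(-4 + 2*18²)) = (46176 + 2877)/(2 - 5*(-4 + 2*324)) = 49053/(2 - 5*(-4 + 648)) = 49053/(2 - 5*644) = 49053/(2 - 3220) = 49053/(-3218) = 49053*(-1/3218) = -49053/3218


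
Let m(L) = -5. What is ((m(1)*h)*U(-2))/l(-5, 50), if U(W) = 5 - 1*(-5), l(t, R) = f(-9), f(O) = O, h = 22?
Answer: 1100/9 ≈ 122.22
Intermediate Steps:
l(t, R) = -9
U(W) = 10 (U(W) = 5 + 5 = 10)
((m(1)*h)*U(-2))/l(-5, 50) = (-5*22*10)/(-9) = -110*10*(-1/9) = -1100*(-1/9) = 1100/9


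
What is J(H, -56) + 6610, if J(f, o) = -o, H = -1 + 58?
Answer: 6666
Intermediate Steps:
H = 57
J(H, -56) + 6610 = -1*(-56) + 6610 = 56 + 6610 = 6666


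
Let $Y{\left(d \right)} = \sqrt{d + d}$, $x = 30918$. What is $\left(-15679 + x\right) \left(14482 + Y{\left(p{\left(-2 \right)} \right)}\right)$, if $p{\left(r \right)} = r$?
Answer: $220691198 + 30478 i \approx 2.2069 \cdot 10^{8} + 30478.0 i$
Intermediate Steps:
$Y{\left(d \right)} = \sqrt{2} \sqrt{d}$ ($Y{\left(d \right)} = \sqrt{2 d} = \sqrt{2} \sqrt{d}$)
$\left(-15679 + x\right) \left(14482 + Y{\left(p{\left(-2 \right)} \right)}\right) = \left(-15679 + 30918\right) \left(14482 + \sqrt{2} \sqrt{-2}\right) = 15239 \left(14482 + \sqrt{2} i \sqrt{2}\right) = 15239 \left(14482 + 2 i\right) = 220691198 + 30478 i$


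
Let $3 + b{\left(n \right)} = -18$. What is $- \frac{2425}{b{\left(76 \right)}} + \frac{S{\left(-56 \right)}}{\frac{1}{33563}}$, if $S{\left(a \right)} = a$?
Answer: $- \frac{39467663}{21} \approx -1.8794 \cdot 10^{6}$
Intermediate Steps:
$b{\left(n \right)} = -21$ ($b{\left(n \right)} = -3 - 18 = -21$)
$- \frac{2425}{b{\left(76 \right)}} + \frac{S{\left(-56 \right)}}{\frac{1}{33563}} = - \frac{2425}{-21} - \frac{56}{\frac{1}{33563}} = \left(-2425\right) \left(- \frac{1}{21}\right) - 56 \frac{1}{\frac{1}{33563}} = \frac{2425}{21} - 1879528 = - \frac{39467663}{21}$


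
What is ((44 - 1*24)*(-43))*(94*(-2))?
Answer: 161680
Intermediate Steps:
((44 - 1*24)*(-43))*(94*(-2)) = ((44 - 24)*(-43))*(-188) = (20*(-43))*(-188) = -860*(-188) = 161680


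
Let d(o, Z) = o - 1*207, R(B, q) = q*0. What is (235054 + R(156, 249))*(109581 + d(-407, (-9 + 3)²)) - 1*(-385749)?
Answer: 25613514967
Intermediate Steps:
R(B, q) = 0
d(o, Z) = -207 + o (d(o, Z) = o - 207 = -207 + o)
(235054 + R(156, 249))*(109581 + d(-407, (-9 + 3)²)) - 1*(-385749) = (235054 + 0)*(109581 + (-207 - 407)) - 1*(-385749) = 235054*(109581 - 614) + 385749 = 235054*108967 + 385749 = 25613129218 + 385749 = 25613514967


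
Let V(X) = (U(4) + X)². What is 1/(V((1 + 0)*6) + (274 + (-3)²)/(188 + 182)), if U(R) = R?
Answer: 370/37283 ≈ 0.0099241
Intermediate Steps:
V(X) = (4 + X)²
1/(V((1 + 0)*6) + (274 + (-3)²)/(188 + 182)) = 1/((4 + (1 + 0)*6)² + (274 + (-3)²)/(188 + 182)) = 1/((4 + 1*6)² + (274 + 9)/370) = 1/((4 + 6)² + 283*(1/370)) = 1/(10² + 283/370) = 1/(100 + 283/370) = 1/(37283/370) = 370/37283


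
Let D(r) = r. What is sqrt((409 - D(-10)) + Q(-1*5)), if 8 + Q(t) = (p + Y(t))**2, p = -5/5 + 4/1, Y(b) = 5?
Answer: 5*sqrt(19) ≈ 21.794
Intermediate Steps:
p = 3 (p = -5*1/5 + 4*1 = -1 + 4 = 3)
Q(t) = 56 (Q(t) = -8 + (3 + 5)**2 = -8 + 8**2 = -8 + 64 = 56)
sqrt((409 - D(-10)) + Q(-1*5)) = sqrt((409 - 1*(-10)) + 56) = sqrt((409 + 10) + 56) = sqrt(419 + 56) = sqrt(475) = 5*sqrt(19)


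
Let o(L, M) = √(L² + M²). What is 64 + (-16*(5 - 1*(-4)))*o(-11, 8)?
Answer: 64 - 144*√185 ≈ -1894.6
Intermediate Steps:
64 + (-16*(5 - 1*(-4)))*o(-11, 8) = 64 + (-16*(5 - 1*(-4)))*√((-11)² + 8²) = 64 + (-16*(5 + 4))*√(121 + 64) = 64 + (-16*9)*√185 = 64 - 144*√185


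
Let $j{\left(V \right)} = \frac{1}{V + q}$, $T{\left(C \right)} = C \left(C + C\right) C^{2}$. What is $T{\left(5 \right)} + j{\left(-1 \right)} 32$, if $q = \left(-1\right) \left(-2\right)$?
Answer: $1282$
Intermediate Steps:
$q = 2$
$T{\left(C \right)} = 2 C^{4}$ ($T{\left(C \right)} = C 2 C C^{2} = 2 C^{2} C^{2} = 2 C^{4}$)
$j{\left(V \right)} = \frac{1}{2 + V}$ ($j{\left(V \right)} = \frac{1}{V + 2} = \frac{1}{2 + V}$)
$T{\left(5 \right)} + j{\left(-1 \right)} 32 = 2 \cdot 5^{4} + \frac{1}{2 - 1} \cdot 32 = 2 \cdot 625 + 1^{-1} \cdot 32 = 1250 + 1 \cdot 32 = 1250 + 32 = 1282$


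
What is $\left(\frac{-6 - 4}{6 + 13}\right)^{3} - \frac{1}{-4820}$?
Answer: $- \frac{4813141}{33060380} \approx -0.14559$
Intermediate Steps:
$\left(\frac{-6 - 4}{6 + 13}\right)^{3} - \frac{1}{-4820} = \left(- \frac{10}{19}\right)^{3} - - \frac{1}{4820} = \left(\left(-10\right) \frac{1}{19}\right)^{3} + \frac{1}{4820} = \left(- \frac{10}{19}\right)^{3} + \frac{1}{4820} = - \frac{1000}{6859} + \frac{1}{4820} = - \frac{4813141}{33060380}$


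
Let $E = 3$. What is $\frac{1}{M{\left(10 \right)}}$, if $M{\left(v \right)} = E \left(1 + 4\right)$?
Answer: $\frac{1}{15} \approx 0.066667$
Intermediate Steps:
$M{\left(v \right)} = 15$ ($M{\left(v \right)} = 3 \left(1 + 4\right) = 3 \cdot 5 = 15$)
$\frac{1}{M{\left(10 \right)}} = \frac{1}{15}$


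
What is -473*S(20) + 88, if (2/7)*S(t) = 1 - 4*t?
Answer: 261745/2 ≈ 1.3087e+5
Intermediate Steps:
S(t) = 7/2 - 14*t (S(t) = 7*(1 - 4*t)/2 = 7/2 - 14*t)
-473*S(20) + 88 = -473*(7/2 - 14*20) + 88 = -473*(7/2 - 280) + 88 = -473*(-553/2) + 88 = 261569/2 + 88 = 261745/2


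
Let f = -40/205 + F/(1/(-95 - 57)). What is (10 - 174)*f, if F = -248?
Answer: -6182112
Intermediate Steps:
f = 1545528/41 (f = -40/205 - 248/(1/(-95 - 57)) = -40*1/205 - 248/(1/(-152)) = -8/41 - 248/(-1/152) = -8/41 - 248*(-152) = -8/41 + 37696 = 1545528/41 ≈ 37696.)
(10 - 174)*f = (10 - 174)*(1545528/41) = -164*1545528/41 = -6182112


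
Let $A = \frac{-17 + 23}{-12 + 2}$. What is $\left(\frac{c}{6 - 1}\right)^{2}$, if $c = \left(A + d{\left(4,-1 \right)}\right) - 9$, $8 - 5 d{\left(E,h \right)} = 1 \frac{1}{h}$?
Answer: $\frac{1521}{625} \approx 2.4336$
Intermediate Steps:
$d{\left(E,h \right)} = \frac{8}{5} - \frac{1}{5 h}$ ($d{\left(E,h \right)} = \frac{8}{5} - \frac{1 \frac{1}{h}}{5} = \frac{8}{5} - \frac{1}{5 h}$)
$A = - \frac{3}{5}$ ($A = \frac{6}{-10} = 6 \left(- \frac{1}{10}\right) = - \frac{3}{5} \approx -0.6$)
$c = - \frac{39}{5}$ ($c = \left(- \frac{3}{5} + \frac{-1 + 8 \left(-1\right)}{5 \left(-1\right)}\right) - 9 = \left(- \frac{3}{5} + \frac{1}{5} \left(-1\right) \left(-1 - 8\right)\right) - 9 = \left(- \frac{3}{5} + \frac{1}{5} \left(-1\right) \left(-9\right)\right) - 9 = \left(- \frac{3}{5} + \frac{9}{5}\right) - 9 = \frac{6}{5} - 9 = - \frac{39}{5} \approx -7.8$)
$\left(\frac{c}{6 - 1}\right)^{2} = \left(\frac{1}{6 - 1} \left(- \frac{39}{5}\right)\right)^{2} = \left(\frac{1}{5} \left(- \frac{39}{5}\right)\right)^{2} = \left(- \frac{39}{25}\right)^{2} = \frac{1521}{625}$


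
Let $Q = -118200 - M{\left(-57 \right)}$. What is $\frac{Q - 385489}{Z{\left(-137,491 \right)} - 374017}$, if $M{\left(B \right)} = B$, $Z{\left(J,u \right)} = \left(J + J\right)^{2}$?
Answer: $\frac{503632}{298941} \approx 1.6847$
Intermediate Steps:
$Z{\left(J,u \right)} = 4 J^{2}$ ($Z{\left(J,u \right)} = \left(2 J\right)^{2} = 4 J^{2}$)
$Q = -118143$ ($Q = -118200 - -57 = -118200 + 57 = -118143$)
$\frac{Q - 385489}{Z{\left(-137,491 \right)} - 374017} = \frac{-118143 - 385489}{4 \left(-137\right)^{2} - 374017} = - \frac{503632}{4 \cdot 18769 - 374017} = - \frac{503632}{75076 - 374017} = - \frac{503632}{-298941} = \left(-503632\right) \left(- \frac{1}{298941}\right) = \frac{503632}{298941}$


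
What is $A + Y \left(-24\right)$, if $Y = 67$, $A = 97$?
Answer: $-1511$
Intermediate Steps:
$A + Y \left(-24\right) = 97 + 67 \left(-24\right) = 97 - 1608 = -1511$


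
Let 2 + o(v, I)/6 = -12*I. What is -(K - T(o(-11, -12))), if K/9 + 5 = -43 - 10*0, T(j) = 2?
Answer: 434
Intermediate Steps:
o(v, I) = -12 - 72*I (o(v, I) = -12 + 6*(-12*I) = -12 - 72*I)
K = -432 (K = -45 + 9*(-43 - 10*0) = -45 + 9*(-43 + 0) = -45 + 9*(-43) = -45 - 387 = -432)
-(K - T(o(-11, -12))) = -(-432 - 1*2) = -(-432 - 2) = -1*(-434) = 434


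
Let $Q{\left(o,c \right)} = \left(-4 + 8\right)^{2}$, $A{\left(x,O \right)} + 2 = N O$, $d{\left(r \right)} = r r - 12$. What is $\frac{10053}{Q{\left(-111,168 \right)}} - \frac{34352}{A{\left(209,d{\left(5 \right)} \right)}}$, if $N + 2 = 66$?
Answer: $\frac{3897179}{6640} \approx 586.92$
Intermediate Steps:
$N = 64$ ($N = -2 + 66 = 64$)
$d{\left(r \right)} = -12 + r^{2}$ ($d{\left(r \right)} = r^{2} - 12 = -12 + r^{2}$)
$A{\left(x,O \right)} = -2 + 64 O$
$Q{\left(o,c \right)} = 16$ ($Q{\left(o,c \right)} = 4^{2} = 16$)
$\frac{10053}{Q{\left(-111,168 \right)}} - \frac{34352}{A{\left(209,d{\left(5 \right)} \right)}} = \frac{10053}{16} - \frac{34352}{-2 + 64 \left(-12 + 5^{2}\right)} = 10053 \cdot \frac{1}{16} - \frac{34352}{-2 + 64 \left(-12 + 25\right)} = \frac{10053}{16} - \frac{34352}{-2 + 64 \cdot 13} = \frac{10053}{16} - \frac{34352}{-2 + 832} = \frac{10053}{16} - \frac{34352}{830} = \frac{10053}{16} - \frac{17176}{415} = \frac{3897179}{6640}$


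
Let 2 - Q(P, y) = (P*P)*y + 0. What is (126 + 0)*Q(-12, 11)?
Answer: -199332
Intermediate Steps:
Q(P, y) = 2 - y*P² (Q(P, y) = 2 - ((P*P)*y + 0) = 2 - (P²*y + 0) = 2 - (y*P² + 0) = 2 - y*P²)
(126 + 0)*Q(-12, 11) = (126 + 0)*(2 - 1*11*(-12)²) = 126*(2 - 1*11*144) = 126*(2 - 1584) = 126*(-1582) = -199332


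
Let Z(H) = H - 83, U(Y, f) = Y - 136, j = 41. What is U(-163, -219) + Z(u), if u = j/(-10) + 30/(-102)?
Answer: -65687/170 ≈ -386.39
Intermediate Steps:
U(Y, f) = -136 + Y
u = -747/170 (u = 41/(-10) + 30/(-102) = 41*(-⅒) + 30*(-1/102) = -41/10 - 5/17 = -747/170 ≈ -4.3941)
Z(H) = -83 + H
U(-163, -219) + Z(u) = (-136 - 163) + (-83 - 747/170) = -299 - 14857/170 = -65687/170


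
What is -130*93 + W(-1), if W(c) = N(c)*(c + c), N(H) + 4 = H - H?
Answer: -12082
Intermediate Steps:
N(H) = -4 (N(H) = -4 + (H - H) = -4 + 0 = -4)
W(c) = -8*c (W(c) = -4*(c + c) = -8*c)
-130*93 + W(-1) = -130*93 - 8*(-1) = -12090 + 8 = -12082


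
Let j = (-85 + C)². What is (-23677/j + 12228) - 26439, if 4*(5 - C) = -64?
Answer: -58231933/4096 ≈ -14217.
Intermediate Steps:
C = 21 (C = 5 - ¼*(-64) = 5 + 16 = 21)
j = 4096 (j = (-85 + 21)² = (-64)² = 4096)
(-23677/j + 12228) - 26439 = (-23677/4096 + 12228) - 26439 = 50062211/4096 - 26439 = -58231933/4096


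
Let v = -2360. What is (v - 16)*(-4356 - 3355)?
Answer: 18321336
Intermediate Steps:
(v - 16)*(-4356 - 3355) = (-2360 - 16)*(-4356 - 3355) = -2376*(-7711) = 18321336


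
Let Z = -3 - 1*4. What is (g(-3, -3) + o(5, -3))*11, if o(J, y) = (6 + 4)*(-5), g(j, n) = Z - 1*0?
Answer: -627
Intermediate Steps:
Z = -7 (Z = -3 - 4 = -7)
g(j, n) = -7 (g(j, n) = -7 - 1*0 = -7 + 0 = -7)
o(J, y) = -50 (o(J, y) = 10*(-5) = -50)
(g(-3, -3) + o(5, -3))*11 = (-7 - 50)*11 = -57*11 = -627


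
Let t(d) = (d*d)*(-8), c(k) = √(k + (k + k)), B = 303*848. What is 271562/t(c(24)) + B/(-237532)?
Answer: -8081583091/17102304 ≈ -472.54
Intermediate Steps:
B = 256944
c(k) = √3*√k (c(k) = √(k + 2*k) = √(3*k) = √3*√k)
t(d) = -8*d² (t(d) = d²*(-8) = -8*d²)
271562/t(c(24)) + B/(-237532) = 271562/((-8*(√3*√24)²)) + 256944/(-237532) = 271562/((-8*(√3*(2*√6))²)) + 256944*(-1/237532) = 271562/((-8*(6*√2)²)) - 64236/59383 = 271562/((-8*72)) - 64236/59383 = 271562/(-576) - 64236/59383 = 271562*(-1/576) - 64236/59383 = -135781/288 - 64236/59383 = -8081583091/17102304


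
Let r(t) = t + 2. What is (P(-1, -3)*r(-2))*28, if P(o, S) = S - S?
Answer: 0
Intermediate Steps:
r(t) = 2 + t
P(o, S) = 0
(P(-1, -3)*r(-2))*28 = (0*(2 - 2))*28 = (0*0)*28 = 0*28 = 0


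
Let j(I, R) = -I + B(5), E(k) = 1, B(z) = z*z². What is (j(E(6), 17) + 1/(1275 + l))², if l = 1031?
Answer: 81764543025/5317636 ≈ 15376.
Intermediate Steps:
B(z) = z³
j(I, R) = 125 - I (j(I, R) = -I + 5³ = -I + 125 = 125 - I)
(j(E(6), 17) + 1/(1275 + l))² = ((125 - 1*1) + 1/(1275 + 1031))² = ((125 - 1) + 1/2306)² = (124 + 1/2306)² = (285945/2306)² = 81764543025/5317636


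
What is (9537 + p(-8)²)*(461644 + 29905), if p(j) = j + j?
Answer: 4813739357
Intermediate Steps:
p(j) = 2*j
(9537 + p(-8)²)*(461644 + 29905) = (9537 + (2*(-8))²)*(461644 + 29905) = (9537 + (-16)²)*491549 = (9537 + 256)*491549 = 9793*491549 = 4813739357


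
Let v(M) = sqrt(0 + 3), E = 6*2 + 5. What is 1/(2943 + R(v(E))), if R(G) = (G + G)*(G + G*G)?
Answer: 983/2898831 - 2*sqrt(3)/2898831 ≈ 0.00033791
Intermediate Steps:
E = 17 (E = 12 + 5 = 17)
v(M) = sqrt(3)
R(G) = 2*G*(G + G**2) (R(G) = (2*G)*(G + G**2) = 2*G*(G + G**2))
1/(2943 + R(v(E))) = 1/(2943 + 2*(sqrt(3))**2*(1 + sqrt(3))) = 1/(2943 + 2*3*(1 + sqrt(3))) = 1/(2943 + (6 + 6*sqrt(3))) = 1/(2949 + 6*sqrt(3))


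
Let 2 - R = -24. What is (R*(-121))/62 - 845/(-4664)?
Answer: -7310277/144584 ≈ -50.561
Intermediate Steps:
R = 26 (R = 2 - 1*(-24) = 2 + 24 = 26)
(R*(-121))/62 - 845/(-4664) = (26*(-121))/62 - 845/(-4664) = -3146*1/62 - 845*(-1/4664) = -1573/31 + 845/4664 = -7310277/144584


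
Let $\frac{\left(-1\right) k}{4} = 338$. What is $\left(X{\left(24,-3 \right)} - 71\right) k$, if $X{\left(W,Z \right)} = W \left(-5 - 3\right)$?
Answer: $355576$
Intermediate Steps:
$k = -1352$ ($k = \left(-4\right) 338 = -1352$)
$X{\left(W,Z \right)} = - 8 W$ ($X{\left(W,Z \right)} = W \left(-8\right) = - 8 W$)
$\left(X{\left(24,-3 \right)} - 71\right) k = \left(\left(-8\right) 24 - 71\right) \left(-1352\right) = \left(-192 - 71\right) \left(-1352\right) = \left(-263\right) \left(-1352\right) = 355576$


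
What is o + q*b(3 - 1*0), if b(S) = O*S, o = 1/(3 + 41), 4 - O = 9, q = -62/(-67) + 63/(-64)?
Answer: 42817/47168 ≈ 0.90775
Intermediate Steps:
q = -253/4288 (q = -62*(-1/67) + 63*(-1/64) = 62/67 - 63/64 = -253/4288 ≈ -0.059002)
O = -5 (O = 4 - 1*9 = 4 - 9 = -5)
o = 1/44 ≈ 0.022727
b(S) = -5*S
o + q*b(3 - 1*0) = 1/44 - (-1265)*(3 - 1*0)/4288 = 1/44 - (-1265)*(3 + 0)/4288 = 1/44 - (-1265)*3/4288 = 1/44 - 253/4288*(-15) = 1/44 + 3795/4288 = 42817/47168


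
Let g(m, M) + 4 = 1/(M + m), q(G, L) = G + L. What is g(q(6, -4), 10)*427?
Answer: -20069/12 ≈ -1672.4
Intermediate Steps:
g(m, M) = -4 + 1/(M + m)
g(q(6, -4), 10)*427 = ((1 - 4*10 - 4*(6 - 4))/(10 + (6 - 4)))*427 = ((1 - 40 - 4*2)/(10 + 2))*427 = ((1 - 40 - 8)/12)*427 = ((1/12)*(-47))*427 = -47/12*427 = -20069/12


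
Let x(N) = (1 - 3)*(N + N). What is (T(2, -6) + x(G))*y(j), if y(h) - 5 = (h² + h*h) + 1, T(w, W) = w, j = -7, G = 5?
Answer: -1872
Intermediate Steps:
x(N) = -4*N
y(h) = 6 + 2*h² (y(h) = 5 + ((h² + h*h) + 1) = 5 + ((h² + h²) + 1) = 5 + (2*h² + 1) = 5 + (1 + 2*h²) = 6 + 2*h²)
(T(2, -6) + x(G))*y(j) = (2 - 4*5)*(6 + 2*(-7)²) = (2 - 20)*(6 + 2*49) = -18*(6 + 98) = -18*104 = -1872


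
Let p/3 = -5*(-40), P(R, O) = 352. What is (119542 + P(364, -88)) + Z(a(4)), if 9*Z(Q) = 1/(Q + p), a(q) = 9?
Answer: 657139015/5481 ≈ 1.1989e+5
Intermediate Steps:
p = 600 (p = 3*(-5*(-40)) = 3*200 = 600)
Z(Q) = 1/(9*(600 + Q)) (Z(Q) = 1/(9*(Q + 600)) = 1/(9*(600 + Q)))
(119542 + P(364, -88)) + Z(a(4)) = (119542 + 352) + 1/(9*(600 + 9)) = 119894 + (⅑)/609 = 119894 + (⅑)*(1/609) = 119894 + 1/5481 = 657139015/5481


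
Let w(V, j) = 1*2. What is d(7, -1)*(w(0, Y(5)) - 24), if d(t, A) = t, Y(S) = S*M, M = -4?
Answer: -154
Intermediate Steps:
Y(S) = -4*S (Y(S) = S*(-4) = -4*S)
w(V, j) = 2
d(7, -1)*(w(0, Y(5)) - 24) = 7*(2 - 24) = 7*(-22) = -154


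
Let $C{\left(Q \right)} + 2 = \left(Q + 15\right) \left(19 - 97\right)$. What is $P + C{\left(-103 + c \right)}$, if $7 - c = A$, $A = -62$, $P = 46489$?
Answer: $47969$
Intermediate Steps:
$c = 69$ ($c = 7 - -62 = 7 + 62 = 69$)
$C{\left(Q \right)} = -1172 - 78 Q$ ($C{\left(Q \right)} = -2 + \left(Q + 15\right) \left(19 - 97\right) = -2 + \left(15 + Q\right) \left(-78\right) = -2 - \left(1170 + 78 Q\right) = -1172 - 78 Q$)
$P + C{\left(-103 + c \right)} = 46489 - \left(1172 + 78 \left(-103 + 69\right)\right) = 46489 - -1480 = 46489 + \left(-1172 + 2652\right) = 46489 + 1480 = 47969$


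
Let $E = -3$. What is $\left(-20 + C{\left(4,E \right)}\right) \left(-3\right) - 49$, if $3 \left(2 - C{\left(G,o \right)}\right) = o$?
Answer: $2$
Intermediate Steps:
$C{\left(G,o \right)} = 2 - \frac{o}{3}$
$\left(-20 + C{\left(4,E \right)}\right) \left(-3\right) - 49 = \left(-20 + \left(2 - -1\right)\right) \left(-3\right) - 49 = \left(-20 + \left(2 + 1\right)\right) \left(-3\right) - 49 = \left(-20 + 3\right) \left(-3\right) - 49 = \left(-17\right) \left(-3\right) - 49 = 51 - 49 = 2$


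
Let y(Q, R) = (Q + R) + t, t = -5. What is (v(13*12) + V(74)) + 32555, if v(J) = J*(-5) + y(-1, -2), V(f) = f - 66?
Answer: 31775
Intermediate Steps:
V(f) = -66 + f
y(Q, R) = -5 + Q + R (y(Q, R) = (Q + R) - 5 = -5 + Q + R)
v(J) = -8 - 5*J (v(J) = J*(-5) + (-5 - 1 - 2) = -5*J - 8 = -8 - 5*J)
(v(13*12) + V(74)) + 32555 = ((-8 - 65*12) + (-66 + 74)) + 32555 = ((-8 - 5*156) + 8) + 32555 = ((-8 - 780) + 8) + 32555 = (-788 + 8) + 32555 = -780 + 32555 = 31775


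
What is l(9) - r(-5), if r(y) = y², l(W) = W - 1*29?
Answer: -45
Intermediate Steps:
l(W) = -29 + W (l(W) = W - 29 = -29 + W)
l(9) - r(-5) = (-29 + 9) - 1*(-5)² = -20 - 1*25 = -20 - 25 = -45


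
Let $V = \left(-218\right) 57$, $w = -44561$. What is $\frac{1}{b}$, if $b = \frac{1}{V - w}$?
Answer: $32135$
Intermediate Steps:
$V = -12426$
$b = \frac{1}{32135}$ ($b = \frac{1}{-12426 - -44561} = \frac{1}{-12426 + 44561} = \frac{1}{32135} \approx 3.1119 \cdot 10^{-5}$)
$\frac{1}{b} = \frac{1}{\frac{1}{32135}} = 32135$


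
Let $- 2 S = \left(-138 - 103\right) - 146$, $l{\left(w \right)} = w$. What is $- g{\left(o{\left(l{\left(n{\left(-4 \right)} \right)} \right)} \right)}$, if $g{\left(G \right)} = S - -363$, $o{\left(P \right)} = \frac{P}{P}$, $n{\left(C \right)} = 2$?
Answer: $- \frac{1113}{2} \approx -556.5$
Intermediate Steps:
$o{\left(P \right)} = 1$
$S = \frac{387}{2}$ ($S = - \frac{\left(-138 - 103\right) - 146}{2} = - \frac{-241 - 146}{2} = \left(- \frac{1}{2}\right) \left(-387\right) = \frac{387}{2} \approx 193.5$)
$g{\left(G \right)} = \frac{1113}{2}$ ($g{\left(G \right)} = \frac{387}{2} - -363 = \frac{387}{2} + 363 = \frac{1113}{2}$)
$- g{\left(o{\left(l{\left(n{\left(-4 \right)} \right)} \right)} \right)} = \left(-1\right) \frac{1113}{2} = - \frac{1113}{2}$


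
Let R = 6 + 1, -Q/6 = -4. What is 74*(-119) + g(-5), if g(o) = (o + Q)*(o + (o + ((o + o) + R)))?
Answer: -9053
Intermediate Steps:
Q = 24 (Q = -6*(-4) = 24)
R = 7
g(o) = (7 + 4*o)*(24 + o) (g(o) = (o + 24)*(o + (o + ((o + o) + 7))) = (24 + o)*(o + (o + (2*o + 7))) = (24 + o)*(o + (o + (7 + 2*o))) = (24 + o)*(o + (7 + 3*o)) = (24 + o)*(7 + 4*o) = (7 + 4*o)*(24 + o))
74*(-119) + g(-5) = 74*(-119) + (168 + 4*(-5)² + 103*(-5)) = -8806 + (168 + 4*25 - 515) = -8806 + (168 + 100 - 515) = -8806 - 247 = -9053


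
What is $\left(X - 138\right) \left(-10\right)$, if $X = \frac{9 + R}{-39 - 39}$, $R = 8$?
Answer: $\frac{53905}{39} \approx 1382.2$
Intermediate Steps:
$X = - \frac{17}{78}$ ($X = \frac{9 + 8}{-39 - 39} = \frac{17}{-78} = 17 \left(- \frac{1}{78}\right) = - \frac{17}{78} \approx -0.21795$)
$\left(X - 138\right) \left(-10\right) = \left(- \frac{17}{78} - 138\right) \left(-10\right) = \left(- \frac{10781}{78}\right) \left(-10\right) = \frac{53905}{39}$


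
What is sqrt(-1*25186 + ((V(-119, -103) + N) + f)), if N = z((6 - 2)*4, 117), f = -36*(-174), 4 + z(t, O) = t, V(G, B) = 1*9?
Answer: I*sqrt(18901) ≈ 137.48*I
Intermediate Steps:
V(G, B) = 9
z(t, O) = -4 + t
f = 6264
N = 12 (N = -4 + (6 - 2)*4 = -4 + 4*4 = -4 + 16 = 12)
sqrt(-1*25186 + ((V(-119, -103) + N) + f)) = sqrt(-1*25186 + ((9 + 12) + 6264)) = sqrt(-25186 + (21 + 6264)) = sqrt(-25186 + 6285) = sqrt(-18901) = I*sqrt(18901)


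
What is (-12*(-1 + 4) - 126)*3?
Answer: -486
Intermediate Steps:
(-12*(-1 + 4) - 126)*3 = (-12*3 - 126)*3 = (-36 - 126)*3 = -162*3 = -486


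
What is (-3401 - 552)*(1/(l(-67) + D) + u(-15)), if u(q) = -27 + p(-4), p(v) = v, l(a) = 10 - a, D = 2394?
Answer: 302799800/2471 ≈ 1.2254e+5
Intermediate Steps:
u(q) = -31 (u(q) = -27 - 4 = -31)
(-3401 - 552)*(1/(l(-67) + D) + u(-15)) = (-3401 - 552)*(1/((10 - 1*(-67)) + 2394) - 31) = -3953*(1/((10 + 67) + 2394) - 31) = -3953*(1/(77 + 2394) - 31) = -3953*(1/2471 - 31) = -3953*(-76600/2471) = 302799800/2471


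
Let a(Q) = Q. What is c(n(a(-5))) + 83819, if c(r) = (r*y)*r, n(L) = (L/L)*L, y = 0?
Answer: 83819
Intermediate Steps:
n(L) = L (n(L) = 1*L = L)
c(r) = 0 (c(r) = (r*0)*r = 0*r = 0)
c(n(a(-5))) + 83819 = 0 + 83819 = 83819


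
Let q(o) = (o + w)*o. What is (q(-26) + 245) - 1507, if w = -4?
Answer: -482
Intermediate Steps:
q(o) = o*(-4 + o) (q(o) = (o - 4)*o = (-4 + o)*o = o*(-4 + o))
(q(-26) + 245) - 1507 = (-26*(-4 - 26) + 245) - 1507 = (-26*(-30) + 245) - 1507 = (780 + 245) - 1507 = 1025 - 1507 = -482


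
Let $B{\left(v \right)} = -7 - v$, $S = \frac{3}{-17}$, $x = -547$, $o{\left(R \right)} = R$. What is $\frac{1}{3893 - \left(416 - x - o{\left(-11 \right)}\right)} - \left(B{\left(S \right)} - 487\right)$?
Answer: $\frac{24505022}{49623} \approx 493.82$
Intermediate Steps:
$S = - \frac{3}{17}$ ($S = 3 \left(- \frac{1}{17}\right) = - \frac{3}{17} \approx -0.17647$)
$\frac{1}{3893 - \left(416 - x - o{\left(-11 \right)}\right)} - \left(B{\left(S \right)} - 487\right) = \frac{1}{3893 - 974} - \left(\left(-7 - - \frac{3}{17}\right) - 487\right) = \frac{1}{3893 - 974} - \left(\left(-7 + \frac{3}{17}\right) - 487\right) = \frac{1}{3893 - 974} - \left(- \frac{116}{17} - 487\right) = \frac{1}{2919} - - \frac{8395}{17} = \frac{1}{2919} + \frac{8395}{17} = \frac{24505022}{49623}$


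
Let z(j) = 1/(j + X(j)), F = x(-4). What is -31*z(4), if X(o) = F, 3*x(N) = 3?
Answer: -31/5 ≈ -6.2000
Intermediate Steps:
x(N) = 1 (x(N) = (⅓)*3 = 1)
F = 1
X(o) = 1
z(j) = 1/(1 + j) (z(j) = 1/(j + 1) = 1/(1 + j))
-31*z(4) = -31/(1 + 4) = -31/5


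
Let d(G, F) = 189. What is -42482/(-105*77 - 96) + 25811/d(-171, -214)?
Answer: 8118107/57267 ≈ 141.76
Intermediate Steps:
-42482/(-105*77 - 96) + 25811/d(-171, -214) = -42482/(-105*77 - 96) + 25811/189 = -42482/(-8085 - 96) + 25811*(1/189) = -42482/(-8181) + 25811/189 = -42482*(-1/8181) + 25811/189 = 42482/8181 + 25811/189 = 8118107/57267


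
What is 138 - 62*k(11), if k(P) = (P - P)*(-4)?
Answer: 138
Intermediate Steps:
k(P) = 0 (k(P) = 0*(-4) = 0)
138 - 62*k(11) = 138 - 62*0 = 138 + 0 = 138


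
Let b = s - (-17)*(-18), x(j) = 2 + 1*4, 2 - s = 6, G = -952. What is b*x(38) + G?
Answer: -2812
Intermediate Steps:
s = -4 (s = 2 - 1*6 = 2 - 6 = -4)
x(j) = 6 (x(j) = 2 + 4 = 6)
b = -310 (b = -4 - (-17)*(-18) = -4 - 17*18 = -4 - 306 = -310)
b*x(38) + G = -310*6 - 952 = -1860 - 952 = -2812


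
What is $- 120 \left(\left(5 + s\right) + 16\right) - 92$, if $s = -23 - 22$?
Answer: $2788$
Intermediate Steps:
$s = -45$ ($s = -23 - 22 = -45$)
$- 120 \left(\left(5 + s\right) + 16\right) - 92 = - 120 \left(\left(5 - 45\right) + 16\right) - 92 = - 120 \left(-40 + 16\right) - 92 = \left(-120\right) \left(-24\right) - 92 = 2880 - 92 = 2788$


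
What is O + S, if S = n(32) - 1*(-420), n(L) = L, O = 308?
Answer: 760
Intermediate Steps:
S = 452 (S = 32 - 1*(-420) = 32 + 420 = 452)
O + S = 308 + 452 = 760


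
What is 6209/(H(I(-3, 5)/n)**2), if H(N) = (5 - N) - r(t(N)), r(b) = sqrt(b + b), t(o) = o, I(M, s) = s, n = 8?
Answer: 397376/(35 - 4*sqrt(5))**2 ≈ 585.32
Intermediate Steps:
r(b) = sqrt(2)*sqrt(b) (r(b) = sqrt(2*b) = sqrt(2)*sqrt(b))
H(N) = 5 - N - sqrt(2)*sqrt(N) (H(N) = (5 - N) - sqrt(2)*sqrt(N) = 5 - N - sqrt(2)*sqrt(N))
6209/(H(I(-3, 5)/n)**2) = 6209/((5 - 5/8 - sqrt(2)*sqrt(5/8))**2) = 6209/((5 - 5/8 - sqrt(2)*sqrt(5*(1/8)))**2) = 6209/((5 - 1*5/8 - sqrt(2)*sqrt(5/8))**2) = 6209/((5 - 5/8 - sqrt(2)*sqrt(10)/4)**2) = 6209/((5 - 5/8 - sqrt(5)/2)**2) = 6209/((35/8 - sqrt(5)/2)**2) = 6209/(35/8 - sqrt(5)/2)**2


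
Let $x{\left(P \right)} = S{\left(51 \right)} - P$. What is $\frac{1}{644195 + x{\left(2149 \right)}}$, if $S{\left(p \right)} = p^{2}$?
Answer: $\frac{1}{644647} \approx 1.5512 \cdot 10^{-6}$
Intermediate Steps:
$x{\left(P \right)} = 2601 - P$ ($x{\left(P \right)} = 51^{2} - P = 2601 - P$)
$\frac{1}{644195 + x{\left(2149 \right)}} = \frac{1}{644195 + \left(2601 - 2149\right)} = \frac{1}{644195 + 452} = \frac{1}{644647}$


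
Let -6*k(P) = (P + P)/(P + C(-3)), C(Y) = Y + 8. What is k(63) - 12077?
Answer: -821257/68 ≈ -12077.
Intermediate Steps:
C(Y) = 8 + Y
k(P) = -P/(3*(5 + P)) (k(P) = -(P + P)/(6*(P + (8 - 3))) = -2*P/(6*(P + 5)) = -2*P/(6*(5 + P)) = -P/(3*(5 + P)))
k(63) - 12077 = -1*63/(15 + 3*63) - 12077 = -1*63/(15 + 189) - 12077 = -1*63/204 - 12077 = -1*63*1/204 - 12077 = -21/68 - 12077 = -821257/68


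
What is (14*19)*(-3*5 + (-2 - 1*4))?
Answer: -5586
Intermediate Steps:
(14*19)*(-3*5 + (-2 - 1*4)) = 266*(-15 + (-2 - 4)) = 266*(-15 - 6) = 266*(-21) = -5586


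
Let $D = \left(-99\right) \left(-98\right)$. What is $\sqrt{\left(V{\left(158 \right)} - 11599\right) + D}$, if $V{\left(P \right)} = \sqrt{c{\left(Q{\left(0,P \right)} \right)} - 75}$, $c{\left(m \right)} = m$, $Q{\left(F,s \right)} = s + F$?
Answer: $\sqrt{-1897 + \sqrt{83}} \approx 43.45 i$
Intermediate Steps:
$Q{\left(F,s \right)} = F + s$
$V{\left(P \right)} = \sqrt{-75 + P}$ ($V{\left(P \right)} = \sqrt{\left(0 + P\right) - 75} = \sqrt{P - 75} = \sqrt{-75 + P}$)
$D = 9702$
$\sqrt{\left(V{\left(158 \right)} - 11599\right) + D} = \sqrt{\left(\sqrt{-75 + 158} - 11599\right) + 9702} = \sqrt{\left(\sqrt{83} - 11599\right) + 9702} = \sqrt{\left(-11599 + \sqrt{83}\right) + 9702} = \sqrt{-1897 + \sqrt{83}}$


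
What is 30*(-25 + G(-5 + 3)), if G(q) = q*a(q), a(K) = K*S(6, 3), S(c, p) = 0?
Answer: -750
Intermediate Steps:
a(K) = 0 (a(K) = K*0 = 0)
G(q) = 0 (G(q) = q*0 = 0)
30*(-25 + G(-5 + 3)) = 30*(-25 + 0) = 30*(-25) = -750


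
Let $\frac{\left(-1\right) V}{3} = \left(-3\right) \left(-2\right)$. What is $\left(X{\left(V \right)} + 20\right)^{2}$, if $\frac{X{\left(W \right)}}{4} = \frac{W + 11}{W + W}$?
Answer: $\frac{34969}{81} \approx 431.72$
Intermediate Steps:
$V = -18$ ($V = - 3 \left(\left(-3\right) \left(-2\right)\right) = \left(-3\right) 6 = -18$)
$X{\left(W \right)} = \frac{2 \left(11 + W\right)}{W}$ ($X{\left(W \right)} = 4 \frac{W + 11}{W + W} = 4 \frac{11 + W}{2 W} = \frac{2 \left(11 + W\right)}{W}$)
$\left(X{\left(V \right)} + 20\right)^{2} = \left(\left(2 + \frac{22}{-18}\right) + 20\right)^{2} = \left(\left(2 + 22 \left(- \frac{1}{18}\right)\right) + 20\right)^{2} = \left(\left(2 - \frac{11}{9}\right) + 20\right)^{2} = \left(\frac{7}{9} + 20\right)^{2} = \left(\frac{187}{9}\right)^{2} = \frac{34969}{81}$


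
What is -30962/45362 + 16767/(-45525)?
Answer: -361688284/344184175 ≈ -1.0509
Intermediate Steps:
-30962/45362 + 16767/(-45525) = -30962*1/45362 + 16767*(-1/45525) = -15481/22681 - 5589/15175 = -361688284/344184175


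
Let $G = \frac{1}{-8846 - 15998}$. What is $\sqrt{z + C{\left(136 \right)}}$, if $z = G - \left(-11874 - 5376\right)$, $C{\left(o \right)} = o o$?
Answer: $\frac{3 \sqrt{612869474717}}{12422} \approx 189.07$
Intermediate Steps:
$C{\left(o \right)} = o^{2}$
$G = - \frac{1}{24844}$ ($G = \frac{1}{-24844} = - \frac{1}{24844} \approx -4.0251 \cdot 10^{-5}$)
$z = \frac{428558999}{24844}$ ($z = - \frac{1}{24844} - \left(-11874 - 5376\right) = - \frac{1}{24844} - -17250 = - \frac{1}{24844} + 17250 = \frac{428558999}{24844} \approx 17250.0$)
$\sqrt{z + C{\left(136 \right)}} = \sqrt{\frac{428558999}{24844} + 136^{2}} = \sqrt{\frac{428558999}{24844} + 18496} = \sqrt{\frac{888073623}{24844}} = \frac{3 \sqrt{612869474717}}{12422}$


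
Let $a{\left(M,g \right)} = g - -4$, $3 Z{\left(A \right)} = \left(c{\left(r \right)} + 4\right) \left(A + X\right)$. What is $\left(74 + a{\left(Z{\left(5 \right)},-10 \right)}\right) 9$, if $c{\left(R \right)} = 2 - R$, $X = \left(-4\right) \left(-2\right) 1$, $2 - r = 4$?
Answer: $612$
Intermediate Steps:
$r = -2$ ($r = 2 - 4 = -2$)
$X = 8$ ($X = 8 \cdot 1 = 8$)
$Z{\left(A \right)} = \frac{64}{3} + \frac{8 A}{3}$ ($Z{\left(A \right)} = \frac{\left(\left(2 - -2\right) + 4\right) \left(A + 8\right)}{3} = \frac{\left(\left(2 + 2\right) + 4\right) \left(8 + A\right)}{3} = \frac{\left(4 + 4\right) \left(8 + A\right)}{3} = \frac{8 \left(8 + A\right)}{3} = \frac{64 + 8 A}{3} = \frac{64}{3} + \frac{8 A}{3}$)
$a{\left(M,g \right)} = 4 + g$ ($a{\left(M,g \right)} = g + 4 = 4 + g$)
$\left(74 + a{\left(Z{\left(5 \right)},-10 \right)}\right) 9 = \left(74 + \left(4 - 10\right)\right) 9 = \left(74 - 6\right) 9 = 68 \cdot 9 = 612$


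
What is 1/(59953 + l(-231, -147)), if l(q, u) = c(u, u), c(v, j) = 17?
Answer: 1/59970 ≈ 1.6675e-5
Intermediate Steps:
l(q, u) = 17
1/(59953 + l(-231, -147)) = 1/(59953 + 17) = 1/59970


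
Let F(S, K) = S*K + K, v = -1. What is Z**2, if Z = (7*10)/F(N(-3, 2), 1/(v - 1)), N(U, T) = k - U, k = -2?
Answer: 4900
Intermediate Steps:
N(U, T) = -2 - U
F(S, K) = K + K*S (F(S, K) = K*S + K = K + K*S)
Z = -70 (Z = (7*10)/(((1 + (-2 - 1*(-3)))/(-1 - 1))) = 70/(((1 + (-2 + 3))/(-2))) = 70/((-(1 + 1)/2)) = 70/((-1/2*2)) = 70/(-1) = 70*(-1) = -70)
Z**2 = (-70)**2 = 4900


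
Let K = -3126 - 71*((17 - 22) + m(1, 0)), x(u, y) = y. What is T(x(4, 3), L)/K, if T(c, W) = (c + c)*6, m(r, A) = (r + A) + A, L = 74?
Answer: -18/1421 ≈ -0.012667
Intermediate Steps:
m(r, A) = r + 2*A (m(r, A) = (A + r) + A = r + 2*A)
T(c, W) = 12*c (T(c, W) = (2*c)*6 = 12*c)
K = -2842 (K = -3126 - 71*((17 - 22) + (1 + 2*0)) = -3126 - 71*(-5 + (1 + 0)) = -3126 - 71*(-5 + 1) = -3126 - 71*(-4) = -3126 + 284 = -2842)
T(x(4, 3), L)/K = (12*3)/(-2842) = 36*(-1/2842) = -18/1421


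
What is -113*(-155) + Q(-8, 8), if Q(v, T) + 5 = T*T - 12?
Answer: 17562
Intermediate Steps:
Q(v, T) = -17 + T² (Q(v, T) = -5 + (T*T - 12) = -5 + (T² - 12) = -5 + (-12 + T²) = -17 + T²)
-113*(-155) + Q(-8, 8) = -113*(-155) + (-17 + 8²) = 17515 + (-17 + 64) = 17515 + 47 = 17562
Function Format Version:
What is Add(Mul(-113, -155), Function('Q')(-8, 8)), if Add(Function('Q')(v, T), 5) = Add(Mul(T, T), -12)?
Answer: 17562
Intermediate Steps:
Function('Q')(v, T) = Add(-17, Pow(T, 2)) (Function('Q')(v, T) = Add(-5, Add(Mul(T, T), -12)) = Add(-5, Add(Pow(T, 2), -12)) = Add(-5, Add(-12, Pow(T, 2))) = Add(-17, Pow(T, 2)))
Add(Mul(-113, -155), Function('Q')(-8, 8)) = Add(Mul(-113, -155), Add(-17, Pow(8, 2))) = Add(17515, Add(-17, 64)) = Add(17515, 47) = 17562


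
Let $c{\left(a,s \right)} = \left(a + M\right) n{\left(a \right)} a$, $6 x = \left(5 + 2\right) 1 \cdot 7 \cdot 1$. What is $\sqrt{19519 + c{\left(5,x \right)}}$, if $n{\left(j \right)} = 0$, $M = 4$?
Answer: $\sqrt{19519} \approx 139.71$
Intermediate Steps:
$x = \frac{49}{6}$ ($x = \frac{\left(5 + 2\right) 1 \cdot 7 \cdot 1}{6} = \frac{7 \cdot 1 \cdot 7 \cdot 1}{6} = \frac{7 \cdot 7 \cdot 1}{6} = \frac{49 \cdot 1}{6} = \frac{1}{6} \cdot 49 = \frac{49}{6} \approx 8.1667$)
$c{\left(a,s \right)} = 0$ ($c{\left(a,s \right)} = \left(a + 4\right) 0 a = \left(4 + a\right) 0 a = 0 a = 0$)
$\sqrt{19519 + c{\left(5,x \right)}} = \sqrt{19519 + 0} = \sqrt{19519}$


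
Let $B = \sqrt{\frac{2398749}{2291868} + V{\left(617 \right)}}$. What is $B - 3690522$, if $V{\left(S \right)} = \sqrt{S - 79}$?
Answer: $-3690522 + \frac{\sqrt{16967950843 + 16211910276 \sqrt{538}}}{127326} \approx -3.6905 \cdot 10^{6}$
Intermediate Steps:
$V{\left(S \right)} = \sqrt{-79 + S}$
$B = \sqrt{\frac{799583}{763956} + \sqrt{538}}$ ($B = \sqrt{\frac{2398749}{2291868} + \sqrt{-79 + 617}} = \sqrt{2398749 \cdot \frac{1}{2291868} + \sqrt{538}} = \sqrt{\frac{799583}{763956} + \sqrt{538}} \approx 4.9236$)
$B - 3690522 = \frac{\sqrt{16967950843 + 16211910276 \sqrt{538}}}{127326} - 3690522 = -3690522 + \frac{\sqrt{16967950843 + 16211910276 \sqrt{538}}}{127326}$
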